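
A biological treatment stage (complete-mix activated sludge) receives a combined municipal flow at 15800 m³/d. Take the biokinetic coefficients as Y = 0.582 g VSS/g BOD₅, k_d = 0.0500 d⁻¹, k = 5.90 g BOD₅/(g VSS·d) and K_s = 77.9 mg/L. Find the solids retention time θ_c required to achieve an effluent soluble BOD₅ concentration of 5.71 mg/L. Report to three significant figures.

θ_c ≈ 5.42 d

Specific growth rate at S = 5.71 mg/L: μ = YkS/(K_s+S) = 0.582·5.90·5.71/(77.9+5.71) = 0.2345 d⁻¹.
1/θ_c = 0.2345 − 0.0500 = 0.1845 d⁻¹, so θ_c = 5.420 d.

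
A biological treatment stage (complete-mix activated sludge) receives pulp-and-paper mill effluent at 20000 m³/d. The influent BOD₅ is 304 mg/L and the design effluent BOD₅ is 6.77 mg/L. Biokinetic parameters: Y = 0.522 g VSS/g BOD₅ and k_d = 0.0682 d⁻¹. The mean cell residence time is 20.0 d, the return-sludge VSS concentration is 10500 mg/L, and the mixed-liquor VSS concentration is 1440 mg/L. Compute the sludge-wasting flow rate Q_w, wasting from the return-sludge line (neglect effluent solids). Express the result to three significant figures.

Steady-state biomass mass balance: V·X·(1 + k_d·θ_c) = Y·Q·(S₀ − S)·θ_c, so V = 0.522 × 20000 × (304 − 6.77) × 20.0 / [1440 × (1 + 0.0682 × 20.0)] = 6.21×10^7 / 3404 = 18231 m³.
Q_w = (V·X)/(θ_c X_r) = 18231 × 1440 / (20.0 × 10500) = 125.0 m³/d.

Q_w ≈ 125 m³/d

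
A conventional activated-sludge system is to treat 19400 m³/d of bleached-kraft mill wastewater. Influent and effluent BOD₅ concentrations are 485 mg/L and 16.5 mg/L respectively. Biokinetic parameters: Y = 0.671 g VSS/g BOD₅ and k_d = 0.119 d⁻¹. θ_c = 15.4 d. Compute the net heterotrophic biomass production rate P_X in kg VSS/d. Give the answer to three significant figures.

Correct the yield for decay: Y_obs = Y/(1 + k_d θ_c) = 0.671 / (1 + 0.119 × 15.4) = 0.671 / 2.833 = 0.2369.
Q·(S₀ − S) = 19400 × (485 − 16.5) × 10⁻³ = 9089 kg/d removed.
P_X = Y_obs · Q(S₀ − S) = 0.2369 × 9089 = 2153 kg VSS/d.

P_X ≈ 2150 kg VSS/d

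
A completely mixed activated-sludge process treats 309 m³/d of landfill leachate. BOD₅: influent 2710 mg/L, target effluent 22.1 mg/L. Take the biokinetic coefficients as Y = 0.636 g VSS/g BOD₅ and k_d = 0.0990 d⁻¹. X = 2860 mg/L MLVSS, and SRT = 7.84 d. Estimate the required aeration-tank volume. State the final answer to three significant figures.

Rearranging the biomass balance for a CMAS with decay, V = Y·Q·ΔS·θ_c / [X·(1+k_d θ_c)] = 0.636 × 309 × (2710 − 22.1) × 7.84 / [2860 × (1 + 0.0990 × 7.84)] = 4.14×10^6 / 5080 = 815.3 m³.

V ≈ 815 m³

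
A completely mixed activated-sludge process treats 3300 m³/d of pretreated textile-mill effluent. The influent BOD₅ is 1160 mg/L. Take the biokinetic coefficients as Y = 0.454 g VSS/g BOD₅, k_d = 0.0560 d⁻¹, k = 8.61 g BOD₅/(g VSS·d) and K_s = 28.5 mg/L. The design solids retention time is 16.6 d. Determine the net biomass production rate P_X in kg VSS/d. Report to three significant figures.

For a completely mixed reactor with recycle the Lawrence–McCarty relation gives S = K_s·(1 + k_d·θ_c) / [θ_c·(Y·k − k_d) − 1] = 28.5 × (1 + 0.0560 × 16.6) / [16.6 × (0.454 × 8.61 − 0.0560) − 1] = 54.99 / 62.96 = 0.8735 mg/L.
Observed yield with endogenous decay: Y_obs = Y / (1 + k_d·θ_c) = 0.454 / (1 + 0.0560 × 16.6) = 0.454 / 1.930 = 0.2353 g VSS/g BOD₅.
Q·(S₀ − S) = 3300 × (1160 − 0.873) × 10⁻³ = 3825 kg/d removed.
Net biomass production P_X = Y_obs × Q·(S₀ − S) = 0.2353 × 3825 = 900.0 kg VSS/d.

P_X ≈ 900 kg VSS/d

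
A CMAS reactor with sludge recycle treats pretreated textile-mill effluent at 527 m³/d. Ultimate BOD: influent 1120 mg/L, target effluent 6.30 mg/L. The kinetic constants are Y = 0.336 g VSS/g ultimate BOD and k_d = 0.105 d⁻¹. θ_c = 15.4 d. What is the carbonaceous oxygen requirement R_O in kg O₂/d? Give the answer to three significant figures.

Correct the yield for decay: Y_obs = Y/(1 + k_d θ_c) = 0.336 / (1 + 0.105 × 15.4) = 0.336 / 2.617 = 0.1284.
ΔS = 1120 − 6.30 = 1114 mg/L, so the substrate removal rate is 527 × 1114/1000 = 586.9 kg ultimate BOD/d.
P_X = Y_obs·Q·(S₀ − S) = 0.1284 × 586.9 = 75.36 kg VSS/d.
R_O = Q·ΔS − 1.42 P_X = 586.9 − 107.0 = 479.9 kg O₂/d.

R_O ≈ 480 kg O₂/d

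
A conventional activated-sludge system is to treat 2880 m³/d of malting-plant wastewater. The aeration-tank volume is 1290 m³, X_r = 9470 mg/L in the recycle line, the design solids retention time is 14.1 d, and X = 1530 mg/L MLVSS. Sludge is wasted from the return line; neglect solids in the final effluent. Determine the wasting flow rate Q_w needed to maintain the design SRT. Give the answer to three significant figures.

Q_w ≈ 14.8 m³/d

θ_c = V·X/(Q_w·X_r) when wasting from the recycle, so Q_w = V·X/(θ_c·X_r) = 1290 × 1530 / (14.1 × 9470) = 14.78 m³/d.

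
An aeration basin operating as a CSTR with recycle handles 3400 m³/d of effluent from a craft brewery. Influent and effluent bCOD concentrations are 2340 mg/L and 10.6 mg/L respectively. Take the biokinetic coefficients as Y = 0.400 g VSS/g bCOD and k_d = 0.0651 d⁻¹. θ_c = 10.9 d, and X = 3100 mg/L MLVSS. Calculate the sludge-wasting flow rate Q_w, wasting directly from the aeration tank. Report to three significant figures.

Q_w ≈ 598 m³/d

From the SRT design equation V = Y Q (S₀−S) θ_c / [X (1 + k_d θ_c)] = 0.400 × 3400 × (2340 − 10.6) × 10.9 / [3100 × (1 + 0.0651 × 10.9)] = 3.45×10^7 / 5300 = 6516 m³.
For wasting at MLVSS concentration, Q_w = V/θ_c = 6516/10.9 = 597.8 m³/d.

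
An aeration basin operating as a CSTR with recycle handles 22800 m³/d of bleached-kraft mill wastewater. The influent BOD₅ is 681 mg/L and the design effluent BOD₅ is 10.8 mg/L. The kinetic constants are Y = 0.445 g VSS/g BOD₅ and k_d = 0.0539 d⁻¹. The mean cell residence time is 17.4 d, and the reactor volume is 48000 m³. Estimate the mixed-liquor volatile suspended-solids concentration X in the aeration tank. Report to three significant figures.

Solving the biomass balance for X: X = Y Q (S₀−S) θ_c / [V (1+k_d θ_c)] = 0.445 × 22800 × (681 − 10.8) × 17.4 / [48000 × (1 + 0.0539 × 17.4)] = 1272 mg/L.

X ≈ 1270 mg/L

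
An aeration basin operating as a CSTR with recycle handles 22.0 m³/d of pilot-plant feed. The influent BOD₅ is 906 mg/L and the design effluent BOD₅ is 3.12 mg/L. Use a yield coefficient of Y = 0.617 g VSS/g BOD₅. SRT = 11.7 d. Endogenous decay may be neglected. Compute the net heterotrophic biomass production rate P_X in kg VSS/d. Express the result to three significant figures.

Since k_d ≈ 0, Y_obs = Y = 0.617 g VSS/g BOD₅.
Substrate removed = Q·(S₀ − S) = 22.0 m³/d × (906 − 3.12) g/m³ = 1.99×10^4 g/d = 19.86 kg/d.
So the net sludge growth is P_X = 0.6170 × 19.86 = 12.26 kg VSS/d.

P_X ≈ 12.3 kg VSS/d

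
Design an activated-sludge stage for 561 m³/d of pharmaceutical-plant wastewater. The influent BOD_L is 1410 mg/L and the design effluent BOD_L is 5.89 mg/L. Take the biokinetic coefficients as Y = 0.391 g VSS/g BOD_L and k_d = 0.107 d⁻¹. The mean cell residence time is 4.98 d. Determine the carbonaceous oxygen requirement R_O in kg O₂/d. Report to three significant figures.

R_O ≈ 502 kg O₂/d

The observed yield is Y_obs = Y/(1 + k_d·θ_c) = 0.391 / (1 + 0.107 × 4.98) = 0.391 / 1.533 = 0.2551 g VSS per g BOD_L removed.
Substrate removed = Q·(S₀ − S) = 561 m³/d × (1410 − 5.89) g/m³ = 7.88×10^5 g/d = 787.7 kg/d.
Biomass synthesised: P_X = Y_obs × 787.7 = 200.9 kg VSS/d.
R_O = Q·ΔS − 1.42 P_X = 787.7 − 285.3 = 502.4 kg O₂/d.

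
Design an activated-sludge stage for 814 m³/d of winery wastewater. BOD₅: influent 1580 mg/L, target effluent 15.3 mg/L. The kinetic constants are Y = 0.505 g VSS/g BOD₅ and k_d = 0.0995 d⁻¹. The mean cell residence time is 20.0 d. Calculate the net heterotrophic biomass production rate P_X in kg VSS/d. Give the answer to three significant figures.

Observed yield with endogenous decay: Y_obs = Y / (1 + k_d·θ_c) = 0.505 / (1 + 0.0995 × 20.0) = 0.505 / 2.990 = 0.1689 g VSS/g BOD₅.
Mass of BOD₅ removed per day: Q(S₀ − S) = 814 × 1565 g/m³ = 1274 kg/d.
Biomass produced: P_X = Y_obs·Q·ΔS = 0.1689 × 1274 ≈ 215.1 kg VSS/d.

P_X ≈ 215 kg VSS/d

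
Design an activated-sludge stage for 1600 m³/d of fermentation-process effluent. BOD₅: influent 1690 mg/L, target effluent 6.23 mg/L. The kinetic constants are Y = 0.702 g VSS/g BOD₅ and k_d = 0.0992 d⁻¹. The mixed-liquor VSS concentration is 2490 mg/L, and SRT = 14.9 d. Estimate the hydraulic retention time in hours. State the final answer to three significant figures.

τ ≈ 68.5 h

Steady-state biomass mass balance: V·X·(1 + k_d·θ_c) = Y·Q·(S₀ − S)·θ_c, so V = 0.702 × 1600 × (1690 − 6.23) × 14.9 / [2490 × (1 + 0.0992 × 14.9)] = 2.82×10^7 / 6170 = 4567 m³.
Hydraulic retention time τ = V/Q = 4567 / 1600 = 2.854 d = 68.50 h.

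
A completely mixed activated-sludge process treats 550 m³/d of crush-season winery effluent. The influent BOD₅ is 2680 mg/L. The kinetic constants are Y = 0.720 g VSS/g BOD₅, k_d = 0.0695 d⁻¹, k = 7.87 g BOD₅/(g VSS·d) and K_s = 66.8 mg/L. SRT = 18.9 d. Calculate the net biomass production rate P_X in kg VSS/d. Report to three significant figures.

P_X ≈ 458 kg VSS/d

Effluent substrate depends only on kinetics and SRT: S = K_s(1 + k_d θ_c) / [θ_c(Yk − k_d) − 1] = 66.8 × (1 + 0.0695 × 18.9) / [18.9 × (0.720 × 7.87 − 0.0695) − 1] = 154.5 / 104.8 = 1.475 mg/L.
Y_obs = Y / (1 + k_d θ_c) = 0.720 / (1 + 0.0695 × 18.9) = 0.720 / 2.314 = 0.3112.
Substrate removed = Q·(S₀ − S) = 550 m³/d × (2680 − 1.47) g/m³ = 1.47×10^6 g/d = 1473 kg/d.
P_X = Y_obs · Q(S₀ − S) = 0.3112 × 1473 = 458.5 kg VSS/d.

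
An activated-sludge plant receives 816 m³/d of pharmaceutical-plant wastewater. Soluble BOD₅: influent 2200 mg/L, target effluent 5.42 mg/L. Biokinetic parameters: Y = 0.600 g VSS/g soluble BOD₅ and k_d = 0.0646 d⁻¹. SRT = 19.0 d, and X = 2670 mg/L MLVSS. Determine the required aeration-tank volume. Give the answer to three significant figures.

From the SRT design equation V = Y Q (S₀−S) θ_c / [X (1 + k_d θ_c)] = 0.600 × 816 × (2200 − 5.42) × 19.0 / [2670 × (1 + 0.0646 × 19.0)] = 2.04×10^7 / 5947 = 3433 m³.

V ≈ 3430 m³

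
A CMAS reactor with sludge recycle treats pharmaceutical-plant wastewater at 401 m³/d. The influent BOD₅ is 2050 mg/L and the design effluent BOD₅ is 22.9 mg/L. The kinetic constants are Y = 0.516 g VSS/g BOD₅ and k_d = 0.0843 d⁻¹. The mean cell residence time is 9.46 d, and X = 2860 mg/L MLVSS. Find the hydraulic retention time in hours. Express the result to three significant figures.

τ ≈ 46.2 h

From the SRT design equation V = Y Q (S₀−S) θ_c / [X (1 + k_d θ_c)] = 0.516 × 401 × (2050 − 22.9) × 9.46 / [2860 × (1 + 0.0843 × 9.46)] = 3.97×10^6 / 5141 = 771.8 m³.
τ = V/Q = 771.8/401 = 1.925 d, or 46.20 h.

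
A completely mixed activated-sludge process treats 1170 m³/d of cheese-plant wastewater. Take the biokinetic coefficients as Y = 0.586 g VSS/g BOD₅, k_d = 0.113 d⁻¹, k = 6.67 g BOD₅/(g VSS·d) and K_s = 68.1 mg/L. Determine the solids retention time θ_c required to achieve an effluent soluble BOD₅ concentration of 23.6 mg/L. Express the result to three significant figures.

θ_c ≈ 1.12 d

At the target effluent, Y k S/(K_s+S) = 0.586×6.67×23.6/91.70 = 1.006 d⁻¹.
θ_c = 1/(μ − k_d) = 1/(1.006 − 0.113) = 1/0.8929 = 1.120 d.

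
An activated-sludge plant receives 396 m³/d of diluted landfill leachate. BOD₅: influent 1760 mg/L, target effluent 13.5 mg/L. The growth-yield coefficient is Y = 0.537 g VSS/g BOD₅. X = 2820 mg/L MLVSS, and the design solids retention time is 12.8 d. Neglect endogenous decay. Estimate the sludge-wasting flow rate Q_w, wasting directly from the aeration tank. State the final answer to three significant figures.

Q_w ≈ 132 m³/d

With k_d = 0 the design equation reduces to V = Y Q (S₀−S) θ_c / X = 0.537 × 396 × (1760 − 13.5) × 12.8 / 2820 = 1686 m³.
With mixed-liquor wasting, θ_c = V/Q_w, so Q_w = V/θ_c = 1686/12.8 = 131.7 m³/d.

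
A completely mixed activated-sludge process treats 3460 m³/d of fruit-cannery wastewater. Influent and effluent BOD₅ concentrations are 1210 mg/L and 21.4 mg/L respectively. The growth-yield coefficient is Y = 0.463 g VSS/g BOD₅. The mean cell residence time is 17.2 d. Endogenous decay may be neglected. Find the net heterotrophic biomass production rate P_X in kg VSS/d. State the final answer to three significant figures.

With endogenous decay neglected, the observed yield equals the true yield: Y_obs = Y = 0.463 g VSS/g BOD₅.
ΔS = 1210 − 21.4 = 1189 mg/L, so the substrate removal rate is 3460 × 1189/1000 = 4113 kg BOD₅/d.
So the net sludge growth is P_X = 0.4630 × 4113 = 1904 kg VSS/d.

P_X ≈ 1900 kg VSS/d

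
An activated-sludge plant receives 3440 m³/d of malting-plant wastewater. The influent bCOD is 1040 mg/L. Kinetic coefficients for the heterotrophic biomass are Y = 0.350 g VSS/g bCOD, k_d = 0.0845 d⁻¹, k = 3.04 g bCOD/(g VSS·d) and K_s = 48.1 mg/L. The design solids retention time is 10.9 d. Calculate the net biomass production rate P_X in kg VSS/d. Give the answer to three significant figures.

P_X ≈ 646 kg VSS/d

Effluent substrate depends only on kinetics and SRT: S = K_s(1 + k_d θ_c) / [θ_c(Yk − k_d) − 1] = 48.1 × (1 + 0.0845 × 10.9) / [10.9 × (0.350 × 3.04 − 0.0845) − 1] = 92.40 / 9.677 = 9.549 mg/L.
The observed yield is Y_obs = Y/(1 + k_d·θ_c) = 0.350 / (1 + 0.0845 × 10.9) = 0.350 / 1.921 = 0.1822 g VSS per g bCOD removed.
Substrate removed = Q·(S₀ − S) = 3440 m³/d × (1040 − 9.55) g/m³ = 3.54×10^6 g/d = 3545 kg/d.
P_X = Y_obs · Q(S₀ − S) = 0.1822 × 3545 = 645.8 kg VSS/d.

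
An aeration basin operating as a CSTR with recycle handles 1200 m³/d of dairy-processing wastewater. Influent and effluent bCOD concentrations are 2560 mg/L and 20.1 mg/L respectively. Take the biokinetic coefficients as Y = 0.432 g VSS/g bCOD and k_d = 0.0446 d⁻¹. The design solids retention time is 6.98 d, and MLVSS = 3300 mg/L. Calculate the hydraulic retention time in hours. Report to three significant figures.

τ ≈ 42.5 h

From the SRT design equation V = Y Q (S₀−S) θ_c / [X (1 + k_d θ_c)] = 0.432 × 1200 × (2560 − 20.1) × 6.98 / [3300 × (1 + 0.0446 × 6.98)] = 9.19×10^6 / 4327 = 2124 m³.
τ = V/Q = 2124/1200 = 1.770 d, or 42.48 h.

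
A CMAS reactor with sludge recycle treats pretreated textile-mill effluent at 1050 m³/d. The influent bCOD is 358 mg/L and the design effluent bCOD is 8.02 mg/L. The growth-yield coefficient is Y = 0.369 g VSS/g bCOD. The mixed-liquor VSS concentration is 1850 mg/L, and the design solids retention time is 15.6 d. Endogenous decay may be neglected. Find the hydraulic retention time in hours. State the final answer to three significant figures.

τ ≈ 26.1 h

Biomass mass balance (decay neglected): V·X = Y·Q·(S₀ − S)·θ_c, so V = 0.369 × 1050 × (358 − 8.02) × 15.6 / 1850 = 1143 m³.
Hydraulic retention time τ = V/Q = 1143 / 1050 = 1.089 d = 26.14 h.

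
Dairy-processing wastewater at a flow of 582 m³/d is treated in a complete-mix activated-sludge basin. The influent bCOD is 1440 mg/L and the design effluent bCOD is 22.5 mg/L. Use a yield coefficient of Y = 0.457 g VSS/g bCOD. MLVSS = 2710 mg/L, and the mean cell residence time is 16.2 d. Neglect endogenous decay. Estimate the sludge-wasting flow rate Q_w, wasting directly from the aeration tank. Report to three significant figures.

With k_d = 0 the design equation reduces to V = Y Q (S₀−S) θ_c / X = 0.457 × 582 × (1440 − 22.5) × 16.2 / 2710 = 2254 m³.
For wasting at MLVSS concentration, Q_w = V/θ_c = 2254/16.2 = 139.1 m³/d.

Q_w ≈ 139 m³/d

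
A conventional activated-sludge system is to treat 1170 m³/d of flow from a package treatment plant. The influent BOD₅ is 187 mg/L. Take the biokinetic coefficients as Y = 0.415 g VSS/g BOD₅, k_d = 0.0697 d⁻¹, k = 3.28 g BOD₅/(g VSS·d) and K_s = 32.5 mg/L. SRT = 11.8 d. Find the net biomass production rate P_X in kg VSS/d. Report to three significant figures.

P_X ≈ 48.7 kg VSS/d

From the Monod/SRT balance for a CMAS, S = K_s·(1+k_d θ_c)/[θ_c·(Y k − k_d) − 1] = 32.5 × (1 + 0.0697 × 11.8) / [11.8 × (0.415 × 3.28 − 0.0697) − 1] = 59.23 / 14.24 = 4.159 mg/L.
The observed yield is Y_obs = Y/(1 + k_d·θ_c) = 0.415 / (1 + 0.0697 × 11.8) = 0.415 / 1.822 = 0.2277 g VSS per g BOD₅ removed.
Q·(S₀ − S) = 1170 × (187 − 4.16) × 10⁻³ = 213.9 kg/d removed.
So the net sludge growth is P_X = 0.2277 × 213.9 = 48.71 kg VSS/d.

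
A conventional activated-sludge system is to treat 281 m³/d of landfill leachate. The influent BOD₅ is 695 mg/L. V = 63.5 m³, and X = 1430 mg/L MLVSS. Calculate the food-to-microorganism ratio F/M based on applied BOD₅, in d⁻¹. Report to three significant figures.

F/M ≈ 2.15 d⁻¹

F/M = Q·S₀ / (V·X) = 281 × 695 / (63.50 × 1430) = 2.151 g BOD₅·(g VSS·d)⁻¹.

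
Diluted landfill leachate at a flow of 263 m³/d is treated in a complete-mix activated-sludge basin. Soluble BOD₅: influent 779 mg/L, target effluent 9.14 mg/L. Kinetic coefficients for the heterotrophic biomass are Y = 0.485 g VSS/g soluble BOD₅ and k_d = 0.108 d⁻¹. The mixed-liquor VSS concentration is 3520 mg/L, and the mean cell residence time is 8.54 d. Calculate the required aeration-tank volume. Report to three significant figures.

V ≈ 124 m³

From the SRT design equation V = Y Q (S₀−S) θ_c / [X (1 + k_d θ_c)] = 0.485 × 263 × (779 − 9.14) × 8.54 / [3520 × (1 + 0.108 × 8.54)] = 8.39×10^5 / 6767 = 123.9 m³.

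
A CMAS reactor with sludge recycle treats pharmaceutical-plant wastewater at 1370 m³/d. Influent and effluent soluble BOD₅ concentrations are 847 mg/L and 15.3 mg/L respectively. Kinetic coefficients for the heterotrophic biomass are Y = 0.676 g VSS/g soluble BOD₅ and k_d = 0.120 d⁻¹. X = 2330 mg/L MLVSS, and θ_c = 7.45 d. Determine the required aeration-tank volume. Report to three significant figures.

V ≈ 1300 m³

From the SRT design equation V = Y Q (S₀−S) θ_c / [X (1 + k_d θ_c)] = 0.676 × 1370 × (847 − 15.3) × 7.45 / [2330 × (1 + 0.120 × 7.45)] = 5.74×10^6 / 4413 = 1300 m³.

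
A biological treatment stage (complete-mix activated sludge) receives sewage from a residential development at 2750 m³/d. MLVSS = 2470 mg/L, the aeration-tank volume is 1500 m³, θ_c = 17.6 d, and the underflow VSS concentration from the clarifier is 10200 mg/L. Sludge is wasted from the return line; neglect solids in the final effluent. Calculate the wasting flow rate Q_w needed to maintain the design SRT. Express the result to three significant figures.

Q_w ≈ 20.6 m³/d

θ_c = V·X/(Q_w·X_r) when wasting from the recycle, so Q_w = V·X/(θ_c·X_r) = 1500 × 2470 / (17.6 × 10200) = 20.64 m³/d.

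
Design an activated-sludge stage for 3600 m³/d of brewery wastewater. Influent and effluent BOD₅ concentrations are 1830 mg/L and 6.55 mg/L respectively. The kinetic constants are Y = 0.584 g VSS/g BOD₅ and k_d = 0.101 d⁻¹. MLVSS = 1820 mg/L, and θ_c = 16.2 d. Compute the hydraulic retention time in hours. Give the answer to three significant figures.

Steady-state biomass mass balance: V·X·(1 + k_d·θ_c) = Y·Q·(S₀ − S)·θ_c, so V = 0.584 × 3600 × (1830 − 6.55) × 16.2 / [1820 × (1 + 0.101 × 16.2)] = 6.21×10^7 / 4798 = 12944 m³.
Hydraulic retention time τ = V/Q = 12944 / 3600 = 3.596 d = 86.29 h.

τ ≈ 86.3 h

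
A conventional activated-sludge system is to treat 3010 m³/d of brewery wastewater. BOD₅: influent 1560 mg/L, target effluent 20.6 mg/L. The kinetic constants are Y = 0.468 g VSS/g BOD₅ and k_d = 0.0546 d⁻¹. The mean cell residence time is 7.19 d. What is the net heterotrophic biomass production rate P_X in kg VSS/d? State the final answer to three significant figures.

P_X ≈ 1560 kg VSS/d

Observed yield with endogenous decay: Y_obs = Y / (1 + k_d·θ_c) = 0.468 / (1 + 0.0546 × 7.19) = 0.468 / 1.393 = 0.3361 g VSS/g BOD₅.
Substrate removed = Q·(S₀ − S) = 3010 m³/d × (1560 − 20.6) g/m³ = 4.63×10^6 g/d = 4634 kg/d.
P_X = Y_obs · Q(S₀ − S) = 0.3361 × 4634 = 1557 kg VSS/d.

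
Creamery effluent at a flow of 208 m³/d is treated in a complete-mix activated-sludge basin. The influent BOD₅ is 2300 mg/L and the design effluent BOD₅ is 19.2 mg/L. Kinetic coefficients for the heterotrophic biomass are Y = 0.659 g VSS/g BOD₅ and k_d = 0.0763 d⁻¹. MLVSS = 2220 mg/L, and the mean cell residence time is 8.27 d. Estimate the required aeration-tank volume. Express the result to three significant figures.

From the SRT design equation V = Y Q (S₀−S) θ_c / [X (1 + k_d θ_c)] = 0.659 × 208 × (2300 − 19.2) × 8.27 / [2220 × (1 + 0.0763 × 8.27)] = 2.59×10^6 / 3621 = 714.1 m³.

V ≈ 714 m³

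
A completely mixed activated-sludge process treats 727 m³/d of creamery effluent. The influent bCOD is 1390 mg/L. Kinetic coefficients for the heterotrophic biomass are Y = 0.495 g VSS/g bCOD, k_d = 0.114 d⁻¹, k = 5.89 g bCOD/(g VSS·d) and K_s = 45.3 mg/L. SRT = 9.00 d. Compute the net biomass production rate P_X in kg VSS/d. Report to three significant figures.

Effluent substrate depends only on kinetics and SRT: S = K_s(1 + k_d θ_c) / [θ_c(Yk − k_d) − 1] = 45.3 × (1 + 0.114 × 9.00) / [9.00 × (0.495 × 5.89 − 0.114) − 1] = 91.78 / 24.21 = 3.790 mg/L.
Correct the yield for decay: Y_obs = Y/(1 + k_d θ_c) = 0.495 / (1 + 0.114 × 9.00) = 0.495 / 2.026 = 0.2443.
Substrate removed = Q·(S₀ − S) = 727 m³/d × (1390 − 3.79) g/m³ = 1.01×10^6 g/d = 1008 kg/d.
So the net sludge growth is P_X = 0.2443 × 1008 = 246.2 kg VSS/d.

P_X ≈ 246 kg VSS/d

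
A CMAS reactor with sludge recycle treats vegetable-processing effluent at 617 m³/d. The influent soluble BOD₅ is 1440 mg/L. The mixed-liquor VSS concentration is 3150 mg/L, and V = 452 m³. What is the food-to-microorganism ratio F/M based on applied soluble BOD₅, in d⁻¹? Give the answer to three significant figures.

F/M = applied load / biomass = Q·S₀/(V·X) = 617 × 1440 / (452.0 × 3150) = 0.6240 d⁻¹.

F/M ≈ 0.624 d⁻¹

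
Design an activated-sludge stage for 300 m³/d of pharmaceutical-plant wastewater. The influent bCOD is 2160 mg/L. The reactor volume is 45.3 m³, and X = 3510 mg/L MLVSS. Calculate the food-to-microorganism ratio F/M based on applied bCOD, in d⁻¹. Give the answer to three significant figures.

F/M ≈ 4.08 d⁻¹

F/M = Q·S₀ / (V·X) = 300 × 2160 / (45.30 × 3510) = 4.075 g bCOD·(g VSS·d)⁻¹.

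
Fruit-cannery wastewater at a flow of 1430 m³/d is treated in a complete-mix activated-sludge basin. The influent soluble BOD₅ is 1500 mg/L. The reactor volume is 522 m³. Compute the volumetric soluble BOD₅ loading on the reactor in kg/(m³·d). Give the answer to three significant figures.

L_v ≈ 4.11 kg soluble BOD₅/(m³·d)

Applied soluble BOD₅ load per unit volume = Q·S₀/V = (1430 × 1500/1000)/522.0 = 4.109 kg soluble BOD₅·m⁻³·d⁻¹.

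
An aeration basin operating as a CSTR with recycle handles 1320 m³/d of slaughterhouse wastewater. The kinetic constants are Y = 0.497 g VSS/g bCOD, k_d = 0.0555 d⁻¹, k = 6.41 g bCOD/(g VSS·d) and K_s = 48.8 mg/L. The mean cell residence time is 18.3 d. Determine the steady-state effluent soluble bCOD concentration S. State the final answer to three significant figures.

S ≈ 1.75 mg/L

From the Monod/SRT balance for a CMAS, S = K_s·(1+k_d θ_c)/[θ_c·(Y k − k_d) − 1] = 48.8 × (1 + 0.0555 × 18.3) / [18.3 × (0.497 × 6.41 − 0.0555) − 1] = 98.36 / 56.28 = 1.748 mg/L.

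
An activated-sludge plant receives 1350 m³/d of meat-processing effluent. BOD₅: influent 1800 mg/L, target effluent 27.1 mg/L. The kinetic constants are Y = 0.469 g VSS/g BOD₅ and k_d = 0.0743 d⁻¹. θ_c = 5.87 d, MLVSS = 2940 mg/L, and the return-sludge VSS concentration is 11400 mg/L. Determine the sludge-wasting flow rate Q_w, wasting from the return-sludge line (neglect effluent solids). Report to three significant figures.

From the SRT design equation V = Y Q (S₀−S) θ_c / [X (1 + k_d θ_c)] = 0.469 × 1350 × (1800 − 27.1) × 5.87 / [2940 × (1 + 0.0743 × 5.87)] = 6.59×10^6 / 4222 = 1561 m³.
θ_c = V·X/(Q_w·X_r) when wasting from the recycle, so Q_w = V·X/(θ_c·X_r) = 1561 × 2940 / (5.87 × 11400) = 68.56 m³/d.

Q_w ≈ 68.6 m³/d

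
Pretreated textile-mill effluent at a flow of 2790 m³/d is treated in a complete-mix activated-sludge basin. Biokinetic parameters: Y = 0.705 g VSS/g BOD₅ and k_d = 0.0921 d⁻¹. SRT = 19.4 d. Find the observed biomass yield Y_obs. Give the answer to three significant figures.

Correct the yield for decay: Y_obs = Y/(1 + k_d θ_c) = 0.705 / (1 + 0.0921 × 19.4) = 0.705 / 2.787 = 0.2530.

Y_obs ≈ 0.253 g VSS/g BOD₅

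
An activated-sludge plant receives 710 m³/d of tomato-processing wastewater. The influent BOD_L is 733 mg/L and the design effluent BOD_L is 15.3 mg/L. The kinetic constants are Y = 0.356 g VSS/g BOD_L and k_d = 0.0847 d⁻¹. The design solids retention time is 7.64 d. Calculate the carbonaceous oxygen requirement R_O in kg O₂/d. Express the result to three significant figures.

R_O ≈ 353 kg O₂/d

Y_obs = Y / (1 + k_d θ_c) = 0.356 / (1 + 0.0847 × 7.64) = 0.356 / 1.647 = 0.2161.
Mass of BOD_L removed per day: Q(S₀ − S) = 710 × 717.7 g/m³ = 509.6 kg/d.
Biomass synthesised: P_X = Y_obs × 509.6 = 110.1 kg VSS/d.
Carbonaceous O₂ demand = substrate oxidised − cell-mass equivalent = 509.6 − 1.42 × 110.1 = 353.2 kg O₂/d.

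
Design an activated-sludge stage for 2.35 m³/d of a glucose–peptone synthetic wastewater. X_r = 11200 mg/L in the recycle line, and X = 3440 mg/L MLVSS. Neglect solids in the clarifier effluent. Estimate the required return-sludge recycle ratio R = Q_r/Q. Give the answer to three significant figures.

R = Q_r/Q = X/(X_r − X) = 3440 / (11200 − 3440) = 0.4433.

R ≈ 0.443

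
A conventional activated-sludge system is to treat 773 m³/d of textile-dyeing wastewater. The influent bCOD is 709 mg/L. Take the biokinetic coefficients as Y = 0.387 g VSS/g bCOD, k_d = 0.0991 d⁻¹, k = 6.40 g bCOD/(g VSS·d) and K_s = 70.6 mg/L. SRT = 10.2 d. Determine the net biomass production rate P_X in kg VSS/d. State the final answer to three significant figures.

P_X ≈ 105 kg VSS/d

From the Monod/SRT balance for a CMAS, S = K_s·(1+k_d θ_c)/[θ_c·(Y k − k_d) − 1] = 70.6 × (1 + 0.0991 × 10.2) / [10.2 × (0.387 × 6.40 − 0.0991) − 1] = 142.0 / 23.25 = 6.105 mg/L.
Observed yield with endogenous decay: Y_obs = Y / (1 + k_d·θ_c) = 0.387 / (1 + 0.0991 × 10.2) = 0.387 / 2.011 = 0.1925 g VSS/g bCOD.
Substrate removed = Q·(S₀ − S) = 773 m³/d × (709 − 6.11) g/m³ = 5.43×10^5 g/d = 543.3 kg/d.
Biomass produced: P_X = Y_obs·Q·ΔS = 0.1925 × 543.3 ≈ 104.6 kg VSS/d.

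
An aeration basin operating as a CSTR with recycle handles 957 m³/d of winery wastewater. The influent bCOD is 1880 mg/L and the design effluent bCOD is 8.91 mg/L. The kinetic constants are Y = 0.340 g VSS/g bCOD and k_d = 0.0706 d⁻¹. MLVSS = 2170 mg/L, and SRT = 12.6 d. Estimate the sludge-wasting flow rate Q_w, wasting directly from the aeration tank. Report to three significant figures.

Q_w ≈ 148 m³/d

Rearranging the biomass balance for a CMAS with decay, V = Y·Q·ΔS·θ_c / [X·(1+k_d θ_c)] = 0.340 × 957 × (1880 − 8.91) × 12.6 / [2170 × (1 + 0.0706 × 12.6)] = 7.67×10^6 / 4100 = 1871 m³.
Wasting from the aeration tank: Q_w = V / θ_c = 1871 / 12.6 = 148.5 m³/d.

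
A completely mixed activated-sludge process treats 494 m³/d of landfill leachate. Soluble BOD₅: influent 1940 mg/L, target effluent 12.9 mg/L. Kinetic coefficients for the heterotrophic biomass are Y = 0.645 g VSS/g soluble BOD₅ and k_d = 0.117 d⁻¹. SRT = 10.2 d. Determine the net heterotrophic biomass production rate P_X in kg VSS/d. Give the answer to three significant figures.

P_X ≈ 280 kg VSS/d

The observed yield is Y_obs = Y/(1 + k_d·θ_c) = 0.645 / (1 + 0.117 × 10.2) = 0.645 / 2.193 = 0.2941 g VSS per g soluble BOD₅ removed.
Substrate removed = Q·(S₀ − S) = 494 m³/d × (1940 − 12.9) g/m³ = 9.52×10^5 g/d = 952.0 kg/d.
P_X = Y_obs · Q(S₀ − S) = 0.2941 × 952.0 = 279.9 kg VSS/d.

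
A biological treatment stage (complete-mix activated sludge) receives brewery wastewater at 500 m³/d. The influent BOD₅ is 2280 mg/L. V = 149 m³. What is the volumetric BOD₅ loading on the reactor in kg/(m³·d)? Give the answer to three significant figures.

L_v ≈ 7.65 kg BOD₅/(m³·d)

L_v = Q S₀ / V = 500 × 2280 × 10⁻³ / 149.0 = 7.651 kg/(m³·d).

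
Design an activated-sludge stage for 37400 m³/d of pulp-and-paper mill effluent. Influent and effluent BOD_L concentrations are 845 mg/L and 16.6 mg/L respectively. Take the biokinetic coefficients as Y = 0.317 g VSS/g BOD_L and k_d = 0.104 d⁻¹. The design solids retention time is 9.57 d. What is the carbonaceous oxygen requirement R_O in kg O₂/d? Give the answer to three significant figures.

R_O ≈ 24000 kg O₂/d

Correct the yield for decay: Y_obs = Y/(1 + k_d θ_c) = 0.317 / (1 + 0.104 × 9.57) = 0.317 / 1.995 = 0.1589.
Q·(S₀ − S) = 37400 × (845 − 16.6) × 10⁻³ = 30982 kg/d removed.
Biomass synthesised: P_X = Y_obs × 30982 = 4922 kg VSS/d.
R_O = Q·(S₀ − S) − 1.42·P_X = 30982 − 1.42 × 4922 = 23993 kg O₂/d.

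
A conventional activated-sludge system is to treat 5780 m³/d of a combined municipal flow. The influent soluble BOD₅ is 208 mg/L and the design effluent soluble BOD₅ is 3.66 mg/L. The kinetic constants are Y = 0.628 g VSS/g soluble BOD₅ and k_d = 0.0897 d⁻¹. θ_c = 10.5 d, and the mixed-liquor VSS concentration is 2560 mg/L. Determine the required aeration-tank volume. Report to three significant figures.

V ≈ 1570 m³

Rearranging the biomass balance for a CMAS with decay, V = Y·Q·ΔS·θ_c / [X·(1+k_d θ_c)] = 0.628 × 5780 × (208 − 3.66) × 10.5 / [2560 × (1 + 0.0897 × 10.5)] = 7.79×10^6 / 4971 = 1567 m³.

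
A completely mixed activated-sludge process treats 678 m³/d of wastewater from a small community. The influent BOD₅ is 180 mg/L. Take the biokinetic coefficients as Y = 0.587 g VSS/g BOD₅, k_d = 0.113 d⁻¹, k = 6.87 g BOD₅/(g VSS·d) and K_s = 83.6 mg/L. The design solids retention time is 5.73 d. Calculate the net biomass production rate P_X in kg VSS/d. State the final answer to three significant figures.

For a completely mixed reactor with recycle the Lawrence–McCarty relation gives S = K_s·(1 + k_d·θ_c) / [θ_c·(Y·k − k_d) − 1] = 83.6 × (1 + 0.113 × 5.73) / [5.73 × (0.587 × 6.87 − 0.113) − 1] = 137.7 / 21.46 = 6.418 mg/L.
The observed yield is Y_obs = Y/(1 + k_d·θ_c) = 0.587 / (1 + 0.113 × 5.73) = 0.587 / 1.647 = 0.3563 g VSS per g BOD₅ removed.
Mass of BOD₅ removed per day: Q(S₀ − S) = 678 × 173.6 g/m³ = 117.7 kg/d.
P_X = Y_obs · Q(S₀ − S) = 0.3563 × 117.7 = 41.93 kg VSS/d.

P_X ≈ 41.9 kg VSS/d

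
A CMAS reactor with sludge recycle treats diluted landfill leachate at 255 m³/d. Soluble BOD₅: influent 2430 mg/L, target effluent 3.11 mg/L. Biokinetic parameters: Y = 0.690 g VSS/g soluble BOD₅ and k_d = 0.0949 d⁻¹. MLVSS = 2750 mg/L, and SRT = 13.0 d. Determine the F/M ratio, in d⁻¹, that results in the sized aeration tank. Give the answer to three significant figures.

Rearranging the biomass balance for a CMAS with decay, V = Y·Q·ΔS·θ_c / [X·(1+k_d θ_c)] = 0.690 × 255 × (2430 − 3.11) × 13.0 / [2750 × (1 + 0.0949 × 13.0)] = 5.55×10^6 / 6143 = 903.7 m³.
F/M = applied load / biomass = Q·S₀/(V·X) = 255 × 2430 / (903.7 × 2750) = 0.2493 d⁻¹.

F/M ≈ 0.249 d⁻¹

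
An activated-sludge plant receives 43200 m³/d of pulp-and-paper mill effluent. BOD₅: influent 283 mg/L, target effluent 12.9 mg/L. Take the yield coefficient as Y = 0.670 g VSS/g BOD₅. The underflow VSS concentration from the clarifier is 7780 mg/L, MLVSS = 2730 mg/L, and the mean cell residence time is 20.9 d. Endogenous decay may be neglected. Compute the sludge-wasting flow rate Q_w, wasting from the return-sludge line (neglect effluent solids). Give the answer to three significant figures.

Q_w ≈ 1000 m³/d

V·X = Y·Q·ΔS·θ_c gives V = 0.670 × 43200 × (283 − 12.9) × 20.9 / 2730 = 59850 m³.
Q_w = (V·X)/(θ_c X_r) = 59850 × 2730 / (20.9 × 7780) = 1005 m³/d.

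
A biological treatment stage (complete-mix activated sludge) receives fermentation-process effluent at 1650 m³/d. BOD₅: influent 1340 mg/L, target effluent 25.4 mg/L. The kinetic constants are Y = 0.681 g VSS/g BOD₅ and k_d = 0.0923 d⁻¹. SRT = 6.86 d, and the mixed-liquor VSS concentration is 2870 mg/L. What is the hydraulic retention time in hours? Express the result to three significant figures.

From the SRT design equation V = Y Q (S₀−S) θ_c / [X (1 + k_d θ_c)] = 0.681 × 1650 × (1340 − 25.4) × 6.86 / [2870 × (1 + 0.0923 × 6.86)] = 1.01×10^7 / 4687 = 2162 m³.
Hydraulic retention time τ = V/Q = 2162 / 1650 = 1.310 d = 31.45 h.

τ ≈ 31.4 h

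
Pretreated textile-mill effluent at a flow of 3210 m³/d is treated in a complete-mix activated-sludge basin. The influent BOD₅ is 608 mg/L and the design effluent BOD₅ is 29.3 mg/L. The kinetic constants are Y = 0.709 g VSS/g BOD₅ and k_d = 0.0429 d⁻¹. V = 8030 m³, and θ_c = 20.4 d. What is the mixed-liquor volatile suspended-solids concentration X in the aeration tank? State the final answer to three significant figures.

X ≈ 1780 mg/L

X = Y·Q·ΔS·θ_c / [V·(1 + k_d θ_c)] = 0.709 × 3210 × (608 − 29.3) × 20.4 / [8030 × (1 + 0.0429 × 20.4)] = 1784 mg/L.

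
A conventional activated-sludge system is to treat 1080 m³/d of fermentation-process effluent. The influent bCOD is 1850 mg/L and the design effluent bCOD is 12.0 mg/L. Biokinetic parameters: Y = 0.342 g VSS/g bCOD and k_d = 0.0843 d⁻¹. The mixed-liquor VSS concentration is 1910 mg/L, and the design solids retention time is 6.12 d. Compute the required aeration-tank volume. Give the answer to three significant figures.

Steady-state biomass mass balance: V·X·(1 + k_d·θ_c) = Y·Q·(S₀ − S)·θ_c, so V = 0.342 × 1080 × (1850 − 12.0) × 6.12 / [1910 × (1 + 0.0843 × 6.12)] = 4.15×10^6 / 2895 = 1435 m³.

V ≈ 1430 m³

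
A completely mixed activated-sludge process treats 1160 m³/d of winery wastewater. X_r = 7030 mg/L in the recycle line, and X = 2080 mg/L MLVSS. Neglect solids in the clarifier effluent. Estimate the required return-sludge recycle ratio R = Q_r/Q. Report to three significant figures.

Solids balance on the clarifier gives (1+R)X = R·X_r, so R = X/(X_r − X) = 2080 / (7030 − 2080) = 0.4202.

R ≈ 0.420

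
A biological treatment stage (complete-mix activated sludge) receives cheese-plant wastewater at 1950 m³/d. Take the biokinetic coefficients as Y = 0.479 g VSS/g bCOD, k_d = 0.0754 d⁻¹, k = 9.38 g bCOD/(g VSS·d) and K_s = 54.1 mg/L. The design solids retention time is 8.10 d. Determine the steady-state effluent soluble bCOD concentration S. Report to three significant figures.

S ≈ 2.51 mg/L

For a completely mixed reactor with recycle the Lawrence–McCarty relation gives S = K_s·(1 + k_d·θ_c) / [θ_c·(Y·k − k_d) − 1] = 54.1 × (1 + 0.0754 × 8.10) / [8.10 × (0.479 × 9.38 − 0.0754) − 1] = 87.14 / 34.78 = 2.505 mg/L.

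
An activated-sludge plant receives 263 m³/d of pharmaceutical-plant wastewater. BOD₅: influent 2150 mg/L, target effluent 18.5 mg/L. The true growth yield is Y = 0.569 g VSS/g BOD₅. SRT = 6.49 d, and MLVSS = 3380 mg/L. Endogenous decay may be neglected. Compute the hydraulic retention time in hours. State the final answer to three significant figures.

With k_d = 0 the design equation reduces to V = Y Q (S₀−S) θ_c / X = 0.569 × 263 × (2150 − 18.5) × 6.49 / 3380 = 612.5 m³.
τ = V/Q = 612.5/263 = 2.329 d, or 55.89 h.

τ ≈ 55.9 h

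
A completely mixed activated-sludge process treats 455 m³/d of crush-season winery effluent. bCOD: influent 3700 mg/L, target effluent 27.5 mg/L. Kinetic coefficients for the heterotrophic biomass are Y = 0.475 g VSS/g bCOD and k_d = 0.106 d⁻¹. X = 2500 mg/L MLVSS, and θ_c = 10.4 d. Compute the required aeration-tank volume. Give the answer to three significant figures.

V ≈ 1570 m³

Rearranging the biomass balance for a CMAS with decay, V = Y·Q·ΔS·θ_c / [X·(1+k_d θ_c)] = 0.475 × 455 × (3700 − 27.5) × 10.4 / [2500 × (1 + 0.106 × 10.4)] = 8.25×10^6 / 5256 = 1571 m³.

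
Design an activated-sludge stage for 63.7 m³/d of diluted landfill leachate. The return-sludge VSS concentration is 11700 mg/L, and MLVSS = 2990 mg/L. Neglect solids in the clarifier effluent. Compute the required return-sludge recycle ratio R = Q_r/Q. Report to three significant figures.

Solids balance on the clarifier gives (1+R)X = R·X_r, so R = X/(X_r − X) = 2990 / (11700 − 2990) = 0.3433.

R ≈ 0.343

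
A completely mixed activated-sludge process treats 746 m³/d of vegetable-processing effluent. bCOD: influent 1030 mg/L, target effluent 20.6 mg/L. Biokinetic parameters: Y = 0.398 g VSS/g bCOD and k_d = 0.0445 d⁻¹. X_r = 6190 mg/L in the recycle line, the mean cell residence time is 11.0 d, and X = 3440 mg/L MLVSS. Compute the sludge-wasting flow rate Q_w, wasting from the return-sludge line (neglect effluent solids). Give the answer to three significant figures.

Q_w ≈ 32.5 m³/d

Steady-state biomass mass balance: V·X·(1 + k_d·θ_c) = Y·Q·(S₀ − S)·θ_c, so V = 0.398 × 746 × (1030 − 20.6) × 11.0 / [3440 × (1 + 0.0445 × 11.0)] = 3.3×10^6 / 5124 = 643.4 m³.
θ_c = V·X/(Q_w·X_r) when wasting from the recycle, so Q_w = V·X/(θ_c·X_r) = 643.4 × 3440 / (11.0 × 6190) = 32.51 m³/d.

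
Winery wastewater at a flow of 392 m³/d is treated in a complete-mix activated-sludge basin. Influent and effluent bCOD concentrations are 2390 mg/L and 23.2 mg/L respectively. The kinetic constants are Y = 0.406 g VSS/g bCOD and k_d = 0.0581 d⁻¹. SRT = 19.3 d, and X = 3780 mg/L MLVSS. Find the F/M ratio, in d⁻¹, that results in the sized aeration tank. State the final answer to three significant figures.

F/M ≈ 0.273 d⁻¹

Rearranging the biomass balance for a CMAS with decay, V = Y·Q·ΔS·θ_c / [X·(1+k_d θ_c)] = 0.406 × 392 × (2390 − 23.2) × 19.3 / [3780 × (1 + 0.0581 × 19.3)] = 7.27×10^6 / 8019 = 906.6 m³.
F/M = applied load / biomass = Q·S₀/(V·X) = 392 × 2390 / (906.6 × 3780) = 0.2734 d⁻¹.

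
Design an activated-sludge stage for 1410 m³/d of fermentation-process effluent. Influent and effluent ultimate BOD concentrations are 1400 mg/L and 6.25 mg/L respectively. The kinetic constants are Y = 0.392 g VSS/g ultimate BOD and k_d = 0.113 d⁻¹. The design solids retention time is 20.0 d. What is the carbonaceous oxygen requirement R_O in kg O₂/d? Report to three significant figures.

The observed yield is Y_obs = Y/(1 + k_d·θ_c) = 0.392 / (1 + 0.113 × 20.0) = 0.392 / 3.260 = 0.1202 g VSS per g ultimate BOD removed.
Q·(S₀ − S) = 1410 × (1400 − 6.25) × 10⁻³ = 1965 kg/d removed.
Net sludge production P_X = 0.1202 × 1965 = 236.3 kg VSS/d.
R_O = Q·(S₀ − S) − 1.42·P_X = 1965 − 1.42 × 236.3 = 1630 kg O₂/d.

R_O ≈ 1630 kg O₂/d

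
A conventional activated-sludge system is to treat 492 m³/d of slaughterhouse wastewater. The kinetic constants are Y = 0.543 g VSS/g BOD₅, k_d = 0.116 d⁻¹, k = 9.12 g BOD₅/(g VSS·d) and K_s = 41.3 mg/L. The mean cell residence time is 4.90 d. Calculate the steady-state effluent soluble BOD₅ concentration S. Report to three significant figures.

S ≈ 2.85 mg/L

Effluent substrate depends only on kinetics and SRT: S = K_s(1 + k_d θ_c) / [θ_c(Yk − k_d) − 1] = 41.3 × (1 + 0.116 × 4.90) / [4.90 × (0.543 × 9.12 − 0.116) − 1] = 64.77 / 22.70 = 2.854 mg/L.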